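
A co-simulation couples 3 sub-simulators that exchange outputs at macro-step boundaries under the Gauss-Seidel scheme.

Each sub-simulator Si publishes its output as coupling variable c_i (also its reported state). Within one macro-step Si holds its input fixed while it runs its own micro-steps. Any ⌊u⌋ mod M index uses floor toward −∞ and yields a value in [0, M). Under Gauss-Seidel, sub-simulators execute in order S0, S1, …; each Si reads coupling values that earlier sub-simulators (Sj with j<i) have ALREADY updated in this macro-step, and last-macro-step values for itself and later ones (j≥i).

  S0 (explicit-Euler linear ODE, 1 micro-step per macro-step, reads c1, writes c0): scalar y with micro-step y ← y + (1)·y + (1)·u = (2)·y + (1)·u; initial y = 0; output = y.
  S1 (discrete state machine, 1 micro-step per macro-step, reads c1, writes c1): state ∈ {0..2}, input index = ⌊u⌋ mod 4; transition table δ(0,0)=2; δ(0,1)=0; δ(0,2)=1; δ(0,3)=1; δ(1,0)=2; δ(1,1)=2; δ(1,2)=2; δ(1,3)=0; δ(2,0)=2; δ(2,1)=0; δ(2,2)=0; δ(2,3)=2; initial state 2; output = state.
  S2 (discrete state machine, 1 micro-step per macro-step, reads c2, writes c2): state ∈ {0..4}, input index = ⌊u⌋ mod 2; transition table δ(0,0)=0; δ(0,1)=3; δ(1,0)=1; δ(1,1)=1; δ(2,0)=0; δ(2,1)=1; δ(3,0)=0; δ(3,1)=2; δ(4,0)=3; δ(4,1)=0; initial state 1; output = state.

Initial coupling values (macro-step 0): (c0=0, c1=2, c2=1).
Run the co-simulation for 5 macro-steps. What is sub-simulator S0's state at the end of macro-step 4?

macro 1: S0 reads c1=2 → after 1×micro: 2; S1 reads c1=2 → after 1×micro: 0; S2 reads c2=1 → after 1×micro: 1 ⇒ (c0=2, c1=0, c2=1)
macro 2: S0 reads c1=0 → after 1×micro: 4; S1 reads c1=0 → after 1×micro: 2; S2 reads c2=1 → after 1×micro: 1 ⇒ (c0=4, c1=2, c2=1)
macro 3: S0 reads c1=2 → after 1×micro: 10; S1 reads c1=2 → after 1×micro: 0; S2 reads c2=1 → after 1×micro: 1 ⇒ (c0=10, c1=0, c2=1)
macro 4: S0 reads c1=0 → after 1×micro: 20; S1 reads c1=0 → after 1×micro: 2; S2 reads c2=1 → after 1×micro: 1 ⇒ (c0=20, c1=2, c2=1)
macro 5: S0 reads c1=2 → after 1×micro: 42; S1 reads c1=2 → after 1×micro: 0; S2 reads c2=1 → after 1×micro: 1 ⇒ (c0=42, c1=0, c2=1)

S0 state at macro-step 4 = 20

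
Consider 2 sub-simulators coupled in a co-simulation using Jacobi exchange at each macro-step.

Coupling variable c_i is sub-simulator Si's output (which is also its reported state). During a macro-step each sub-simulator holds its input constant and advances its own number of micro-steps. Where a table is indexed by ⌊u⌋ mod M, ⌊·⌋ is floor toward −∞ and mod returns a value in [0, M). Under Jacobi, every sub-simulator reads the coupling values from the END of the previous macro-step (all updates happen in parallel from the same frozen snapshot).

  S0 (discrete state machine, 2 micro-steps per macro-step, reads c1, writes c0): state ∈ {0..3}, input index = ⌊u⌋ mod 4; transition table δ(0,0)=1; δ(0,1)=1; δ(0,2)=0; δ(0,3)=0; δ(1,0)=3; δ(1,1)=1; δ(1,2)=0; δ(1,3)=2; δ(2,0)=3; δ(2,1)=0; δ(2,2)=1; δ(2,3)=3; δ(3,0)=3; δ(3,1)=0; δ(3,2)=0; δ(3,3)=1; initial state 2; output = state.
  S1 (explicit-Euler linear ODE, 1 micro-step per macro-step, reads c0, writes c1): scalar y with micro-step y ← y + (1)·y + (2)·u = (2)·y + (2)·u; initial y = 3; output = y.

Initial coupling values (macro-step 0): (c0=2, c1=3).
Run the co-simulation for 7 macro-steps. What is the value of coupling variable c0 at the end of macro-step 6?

c0 at macro-step 6 = 0

macro 1: S0 reads c1=3 → after 2×micro: 1; S1 reads c0=2 → after 1×micro: 10 ⇒ (c0=1, c1=10)
macro 2: S0 reads c1=10 → after 2×micro: 0; S1 reads c0=1 → after 1×micro: 22 ⇒ (c0=0, c1=22)
macro 3: S0 reads c1=22 → after 2×micro: 0; S1 reads c0=0 → after 1×micro: 44 ⇒ (c0=0, c1=44)
macro 4: S0 reads c1=44 → after 2×micro: 3; S1 reads c0=0 → after 1×micro: 88 ⇒ (c0=3, c1=88)
macro 5: S0 reads c1=88 → after 2×micro: 3; S1 reads c0=3 → after 1×micro: 182 ⇒ (c0=3, c1=182)
macro 6: S0 reads c1=182 → after 2×micro: 0; S1 reads c0=3 → after 1×micro: 370 ⇒ (c0=0, c1=370)
macro 7: S0 reads c1=370 → after 2×micro: 0; S1 reads c0=0 → after 1×micro: 740 ⇒ (c0=0, c1=740)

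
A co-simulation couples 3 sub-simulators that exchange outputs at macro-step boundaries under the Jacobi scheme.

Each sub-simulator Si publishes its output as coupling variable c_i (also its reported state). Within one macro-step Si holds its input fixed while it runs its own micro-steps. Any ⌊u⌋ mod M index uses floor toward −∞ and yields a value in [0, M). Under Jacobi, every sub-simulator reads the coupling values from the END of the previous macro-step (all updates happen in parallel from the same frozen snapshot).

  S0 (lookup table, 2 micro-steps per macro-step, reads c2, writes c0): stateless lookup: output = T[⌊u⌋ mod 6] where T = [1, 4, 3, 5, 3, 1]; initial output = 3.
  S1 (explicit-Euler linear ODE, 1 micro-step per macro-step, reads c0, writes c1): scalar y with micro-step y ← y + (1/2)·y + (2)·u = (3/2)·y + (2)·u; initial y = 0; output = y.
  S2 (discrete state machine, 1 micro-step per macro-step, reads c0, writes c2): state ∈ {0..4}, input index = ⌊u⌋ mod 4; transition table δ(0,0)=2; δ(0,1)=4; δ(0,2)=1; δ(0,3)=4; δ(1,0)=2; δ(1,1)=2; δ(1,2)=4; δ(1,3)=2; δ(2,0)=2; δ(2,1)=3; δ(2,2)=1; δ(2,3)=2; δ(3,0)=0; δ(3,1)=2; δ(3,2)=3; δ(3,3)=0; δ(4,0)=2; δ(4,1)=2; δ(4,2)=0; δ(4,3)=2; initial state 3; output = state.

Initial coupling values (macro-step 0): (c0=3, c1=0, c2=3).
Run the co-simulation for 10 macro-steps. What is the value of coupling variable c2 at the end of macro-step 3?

macro 1: S0 reads c2=3 → after 2×micro: 5; S1 reads c0=3 → after 1×micro: 6; S2 reads c0=3 → after 1×micro: 0 ⇒ (c0=5, c1=6, c2=0)
macro 2: S0 reads c2=0 → after 2×micro: 1; S1 reads c0=5 → after 1×micro: 19; S2 reads c0=5 → after 1×micro: 4 ⇒ (c0=1, c1=19, c2=4)
macro 3: S0 reads c2=4 → after 2×micro: 3; S1 reads c0=1 → after 1×micro: 61/2; S2 reads c0=1 → after 1×micro: 2 ⇒ (c0=3, c1=61/2, c2=2)
macro 4: S0 reads c2=2 → after 2×micro: 3; S1 reads c0=3 → after 1×micro: 207/4; S2 reads c0=3 → after 1×micro: 2 ⇒ (c0=3, c1=207/4, c2=2)
macro 5: S0 reads c2=2 → after 2×micro: 3; S1 reads c0=3 → after 1×micro: 669/8; S2 reads c0=3 → after 1×micro: 2 ⇒ (c0=3, c1=669/8, c2=2)
macro 6: S0 reads c2=2 → after 2×micro: 3; S1 reads c0=3 → after 1×micro: 2103/16; S2 reads c0=3 → after 1×micro: 2 ⇒ (c0=3, c1=2103/16, c2=2)
macro 7: S0 reads c2=2 → after 2×micro: 3; S1 reads c0=3 → after 1×micro: 6501/32; S2 reads c0=3 → after 1×micro: 2 ⇒ (c0=3, c1=6501/32, c2=2)
macro 8: S0 reads c2=2 → after 2×micro: 3; S1 reads c0=3 → after 1×micro: 19887/64; S2 reads c0=3 → after 1×micro: 2 ⇒ (c0=3, c1=19887/64, c2=2)
macro 9: S0 reads c2=2 → after 2×micro: 3; S1 reads c0=3 → after 1×micro: 60429/128; S2 reads c0=3 → after 1×micro: 2 ⇒ (c0=3, c1=60429/128, c2=2)
macro 10: S0 reads c2=2 → after 2×micro: 3; S1 reads c0=3 → after 1×micro: 182823/256; S2 reads c0=3 → after 1×micro: 2 ⇒ (c0=3, c1=182823/256, c2=2)

c2 at macro-step 3 = 2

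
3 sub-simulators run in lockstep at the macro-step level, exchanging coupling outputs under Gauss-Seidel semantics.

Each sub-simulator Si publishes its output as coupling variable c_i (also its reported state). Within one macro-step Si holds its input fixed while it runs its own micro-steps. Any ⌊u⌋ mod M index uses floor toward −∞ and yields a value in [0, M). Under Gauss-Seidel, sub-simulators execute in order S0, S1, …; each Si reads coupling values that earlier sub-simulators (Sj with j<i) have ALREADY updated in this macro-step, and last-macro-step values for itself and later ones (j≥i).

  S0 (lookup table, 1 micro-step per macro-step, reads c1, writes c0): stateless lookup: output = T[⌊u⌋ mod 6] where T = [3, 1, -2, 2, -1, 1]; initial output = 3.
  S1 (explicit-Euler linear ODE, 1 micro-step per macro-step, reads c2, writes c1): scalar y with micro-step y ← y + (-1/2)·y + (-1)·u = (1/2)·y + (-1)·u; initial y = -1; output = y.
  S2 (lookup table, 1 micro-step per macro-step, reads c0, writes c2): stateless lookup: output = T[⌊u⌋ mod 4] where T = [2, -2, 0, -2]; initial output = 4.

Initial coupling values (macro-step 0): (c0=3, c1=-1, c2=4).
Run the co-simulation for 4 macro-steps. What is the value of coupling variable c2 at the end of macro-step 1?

c2 at macro-step 1 = -2

macro 1: S0 reads c1=-1 → after 1×micro: 1; S1 reads c2=4 → after 1×micro: -9/2; S2 reads c0=1 → after 1×micro: -2 ⇒ (c0=1, c1=-9/2, c2=-2)
macro 2: S0 reads c1=-9/2 → after 1×micro: 1; S1 reads c2=-2 → after 1×micro: -1/4; S2 reads c0=1 → after 1×micro: -2 ⇒ (c0=1, c1=-1/4, c2=-2)
macro 3: S0 reads c1=-1/4 → after 1×micro: 1; S1 reads c2=-2 → after 1×micro: 15/8; S2 reads c0=1 → after 1×micro: -2 ⇒ (c0=1, c1=15/8, c2=-2)
macro 4: S0 reads c1=15/8 → after 1×micro: 1; S1 reads c2=-2 → after 1×micro: 47/16; S2 reads c0=1 → after 1×micro: -2 ⇒ (c0=1, c1=47/16, c2=-2)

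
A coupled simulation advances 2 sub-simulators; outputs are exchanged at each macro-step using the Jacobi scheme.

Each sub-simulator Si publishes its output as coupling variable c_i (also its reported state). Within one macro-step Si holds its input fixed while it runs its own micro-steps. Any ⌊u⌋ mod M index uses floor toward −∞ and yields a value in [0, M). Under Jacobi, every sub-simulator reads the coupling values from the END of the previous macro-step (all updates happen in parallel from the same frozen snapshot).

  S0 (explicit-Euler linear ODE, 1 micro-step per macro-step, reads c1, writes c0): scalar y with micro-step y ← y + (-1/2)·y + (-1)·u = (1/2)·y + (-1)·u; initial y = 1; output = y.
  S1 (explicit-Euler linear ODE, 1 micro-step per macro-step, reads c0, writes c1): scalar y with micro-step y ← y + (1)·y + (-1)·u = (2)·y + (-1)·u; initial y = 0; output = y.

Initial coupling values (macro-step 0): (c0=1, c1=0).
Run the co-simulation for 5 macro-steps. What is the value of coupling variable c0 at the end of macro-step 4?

c0 at macro-step 4 = 125/16

macro 1: S0 reads c1=0 → after 1×micro: 1/2; S1 reads c0=1 → after 1×micro: -1 ⇒ (c0=1/2, c1=-1)
macro 2: S0 reads c1=-1 → after 1×micro: 5/4; S1 reads c0=1/2 → after 1×micro: -5/2 ⇒ (c0=5/4, c1=-5/2)
macro 3: S0 reads c1=-5/2 → after 1×micro: 25/8; S1 reads c0=5/4 → after 1×micro: -25/4 ⇒ (c0=25/8, c1=-25/4)
macro 4: S0 reads c1=-25/4 → after 1×micro: 125/16; S1 reads c0=25/8 → after 1×micro: -125/8 ⇒ (c0=125/16, c1=-125/8)
macro 5: S0 reads c1=-125/8 → after 1×micro: 625/32; S1 reads c0=125/16 → after 1×micro: -625/16 ⇒ (c0=625/32, c1=-625/16)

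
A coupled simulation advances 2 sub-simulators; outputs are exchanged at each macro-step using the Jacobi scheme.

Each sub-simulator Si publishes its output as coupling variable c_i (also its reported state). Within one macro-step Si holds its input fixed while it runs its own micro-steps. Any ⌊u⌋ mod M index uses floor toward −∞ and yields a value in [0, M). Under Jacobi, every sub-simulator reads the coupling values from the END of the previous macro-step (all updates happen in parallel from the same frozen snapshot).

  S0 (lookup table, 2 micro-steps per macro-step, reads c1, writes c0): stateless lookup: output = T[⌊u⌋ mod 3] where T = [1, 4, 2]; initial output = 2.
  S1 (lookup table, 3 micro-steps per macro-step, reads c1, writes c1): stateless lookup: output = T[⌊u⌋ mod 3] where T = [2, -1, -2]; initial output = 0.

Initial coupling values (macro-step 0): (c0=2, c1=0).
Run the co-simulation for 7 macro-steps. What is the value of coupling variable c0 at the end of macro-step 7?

macro 1: S0 reads c1=0 → after 2×micro: 1; S1 reads c1=0 → after 3×micro: 2 ⇒ (c0=1, c1=2)
macro 2: S0 reads c1=2 → after 2×micro: 2; S1 reads c1=2 → after 3×micro: -2 ⇒ (c0=2, c1=-2)
macro 3: S0 reads c1=-2 → after 2×micro: 4; S1 reads c1=-2 → after 3×micro: -1 ⇒ (c0=4, c1=-1)
macro 4: S0 reads c1=-1 → after 2×micro: 2; S1 reads c1=-1 → after 3×micro: -2 ⇒ (c0=2, c1=-2)
macro 5: S0 reads c1=-2 → after 2×micro: 4; S1 reads c1=-2 → after 3×micro: -1 ⇒ (c0=4, c1=-1)
macro 6: S0 reads c1=-1 → after 2×micro: 2; S1 reads c1=-1 → after 3×micro: -2 ⇒ (c0=2, c1=-2)
macro 7: S0 reads c1=-2 → after 2×micro: 4; S1 reads c1=-2 → after 3×micro: -1 ⇒ (c0=4, c1=-1)

c0 at macro-step 7 = 4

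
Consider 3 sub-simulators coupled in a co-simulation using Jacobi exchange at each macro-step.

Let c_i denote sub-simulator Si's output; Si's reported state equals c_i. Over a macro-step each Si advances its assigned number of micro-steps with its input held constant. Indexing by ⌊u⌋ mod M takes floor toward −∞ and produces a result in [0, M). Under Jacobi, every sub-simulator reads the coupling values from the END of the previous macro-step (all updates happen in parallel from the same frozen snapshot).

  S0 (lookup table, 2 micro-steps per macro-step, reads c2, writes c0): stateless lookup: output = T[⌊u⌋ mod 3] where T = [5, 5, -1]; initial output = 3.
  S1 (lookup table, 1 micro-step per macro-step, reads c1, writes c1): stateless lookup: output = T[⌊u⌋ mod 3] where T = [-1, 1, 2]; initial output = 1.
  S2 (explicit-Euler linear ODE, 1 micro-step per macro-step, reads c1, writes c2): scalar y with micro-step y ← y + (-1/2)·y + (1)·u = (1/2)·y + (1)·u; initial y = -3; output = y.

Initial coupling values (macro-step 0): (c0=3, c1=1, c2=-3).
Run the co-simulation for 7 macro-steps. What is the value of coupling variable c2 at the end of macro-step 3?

macro 1: S0 reads c2=-3 → after 2×micro: 5; S1 reads c1=1 → after 1×micro: 1; S2 reads c1=1 → after 1×micro: -1/2 ⇒ (c0=5, c1=1, c2=-1/2)
macro 2: S0 reads c2=-1/2 → after 2×micro: -1; S1 reads c1=1 → after 1×micro: 1; S2 reads c1=1 → after 1×micro: 3/4 ⇒ (c0=-1, c1=1, c2=3/4)
macro 3: S0 reads c2=3/4 → after 2×micro: 5; S1 reads c1=1 → after 1×micro: 1; S2 reads c1=1 → after 1×micro: 11/8 ⇒ (c0=5, c1=1, c2=11/8)
macro 4: S0 reads c2=11/8 → after 2×micro: 5; S1 reads c1=1 → after 1×micro: 1; S2 reads c1=1 → after 1×micro: 27/16 ⇒ (c0=5, c1=1, c2=27/16)
macro 5: S0 reads c2=27/16 → after 2×micro: 5; S1 reads c1=1 → after 1×micro: 1; S2 reads c1=1 → after 1×micro: 59/32 ⇒ (c0=5, c1=1, c2=59/32)
macro 6: S0 reads c2=59/32 → after 2×micro: 5; S1 reads c1=1 → after 1×micro: 1; S2 reads c1=1 → after 1×micro: 123/64 ⇒ (c0=5, c1=1, c2=123/64)
macro 7: S0 reads c2=123/64 → after 2×micro: 5; S1 reads c1=1 → after 1×micro: 1; S2 reads c1=1 → after 1×micro: 251/128 ⇒ (c0=5, c1=1, c2=251/128)

c2 at macro-step 3 = 11/8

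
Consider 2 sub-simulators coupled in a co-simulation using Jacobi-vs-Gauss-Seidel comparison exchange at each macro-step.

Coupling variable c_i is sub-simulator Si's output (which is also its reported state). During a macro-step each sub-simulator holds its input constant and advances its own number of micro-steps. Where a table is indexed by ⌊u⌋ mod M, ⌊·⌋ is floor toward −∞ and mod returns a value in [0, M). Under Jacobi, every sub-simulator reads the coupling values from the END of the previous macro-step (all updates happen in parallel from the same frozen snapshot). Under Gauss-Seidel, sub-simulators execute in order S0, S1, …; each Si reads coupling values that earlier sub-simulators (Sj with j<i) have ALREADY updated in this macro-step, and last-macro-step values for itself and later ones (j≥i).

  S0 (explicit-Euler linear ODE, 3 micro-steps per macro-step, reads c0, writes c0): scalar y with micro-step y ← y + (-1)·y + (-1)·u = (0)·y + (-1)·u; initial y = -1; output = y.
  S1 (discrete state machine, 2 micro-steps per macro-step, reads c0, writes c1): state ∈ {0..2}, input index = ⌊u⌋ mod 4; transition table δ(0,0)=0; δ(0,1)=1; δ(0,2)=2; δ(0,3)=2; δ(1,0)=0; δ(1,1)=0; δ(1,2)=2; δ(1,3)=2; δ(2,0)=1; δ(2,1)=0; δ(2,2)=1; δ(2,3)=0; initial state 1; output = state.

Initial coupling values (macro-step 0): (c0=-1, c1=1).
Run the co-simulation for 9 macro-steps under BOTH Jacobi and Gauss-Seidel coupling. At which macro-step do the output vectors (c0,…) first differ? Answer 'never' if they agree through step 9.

[Jacobi] macro 1: S0 reads c0=-1 → after 3×micro: 1; S1 reads c0=-1 → after 2×micro: 0 ⇒ (c0=1, c1=0)
[Jacobi] macro 2: S0 reads c0=1 → after 3×micro: -1; S1 reads c0=1 → after 2×micro: 0 ⇒ (c0=-1, c1=0)
[Jacobi] macro 3: S0 reads c0=-1 → after 3×micro: 1; S1 reads c0=-1 → after 2×micro: 0 ⇒ (c0=1, c1=0)
[Jacobi] macro 4: S0 reads c0=1 → after 3×micro: -1; S1 reads c0=1 → after 2×micro: 0 ⇒ (c0=-1, c1=0)
[Jacobi] macro 5: S0 reads c0=-1 → after 3×micro: 1; S1 reads c0=-1 → after 2×micro: 0 ⇒ (c0=1, c1=0)
[Jacobi] macro 6: S0 reads c0=1 → after 3×micro: -1; S1 reads c0=1 → after 2×micro: 0 ⇒ (c0=-1, c1=0)
[Jacobi] macro 7: S0 reads c0=-1 → after 3×micro: 1; S1 reads c0=-1 → after 2×micro: 0 ⇒ (c0=1, c1=0)
[Jacobi] macro 8: S0 reads c0=1 → after 3×micro: -1; S1 reads c0=1 → after 2×micro: 0 ⇒ (c0=-1, c1=0)
[Jacobi] macro 9: S0 reads c0=-1 → after 3×micro: 1; S1 reads c0=-1 → after 2×micro: 0 ⇒ (c0=1, c1=0)
[Gauss-Seidel] macro 1: S0 reads c0=-1 → after 3×micro: 1; S1 reads c0=1 → after 2×micro: 1 ⇒ (c0=1, c1=1)
[Gauss-Seidel] macro 2: S0 reads c0=1 → after 3×micro: -1; S1 reads c0=-1 → after 2×micro: 0 ⇒ (c0=-1, c1=0)
[Gauss-Seidel] macro 3: S0 reads c0=-1 → after 3×micro: 1; S1 reads c0=1 → after 2×micro: 0 ⇒ (c0=1, c1=0)
[Gauss-Seidel] macro 4: S0 reads c0=1 → after 3×micro: -1; S1 reads c0=-1 → after 2×micro: 0 ⇒ (c0=-1, c1=0)
[Gauss-Seidel] macro 5: S0 reads c0=-1 → after 3×micro: 1; S1 reads c0=1 → after 2×micro: 0 ⇒ (c0=1, c1=0)
[Gauss-Seidel] macro 6: S0 reads c0=1 → after 3×micro: -1; S1 reads c0=-1 → after 2×micro: 0 ⇒ (c0=-1, c1=0)
[Gauss-Seidel] macro 7: S0 reads c0=-1 → after 3×micro: 1; S1 reads c0=1 → after 2×micro: 0 ⇒ (c0=1, c1=0)
[Gauss-Seidel] macro 8: S0 reads c0=1 → after 3×micro: -1; S1 reads c0=-1 → after 2×micro: 0 ⇒ (c0=-1, c1=0)
[Gauss-Seidel] macro 9: S0 reads c0=-1 → after 3×micro: 1; S1 reads c0=1 → after 2×micro: 0 ⇒ (c0=1, c1=0)

first divergence at macro-step: 1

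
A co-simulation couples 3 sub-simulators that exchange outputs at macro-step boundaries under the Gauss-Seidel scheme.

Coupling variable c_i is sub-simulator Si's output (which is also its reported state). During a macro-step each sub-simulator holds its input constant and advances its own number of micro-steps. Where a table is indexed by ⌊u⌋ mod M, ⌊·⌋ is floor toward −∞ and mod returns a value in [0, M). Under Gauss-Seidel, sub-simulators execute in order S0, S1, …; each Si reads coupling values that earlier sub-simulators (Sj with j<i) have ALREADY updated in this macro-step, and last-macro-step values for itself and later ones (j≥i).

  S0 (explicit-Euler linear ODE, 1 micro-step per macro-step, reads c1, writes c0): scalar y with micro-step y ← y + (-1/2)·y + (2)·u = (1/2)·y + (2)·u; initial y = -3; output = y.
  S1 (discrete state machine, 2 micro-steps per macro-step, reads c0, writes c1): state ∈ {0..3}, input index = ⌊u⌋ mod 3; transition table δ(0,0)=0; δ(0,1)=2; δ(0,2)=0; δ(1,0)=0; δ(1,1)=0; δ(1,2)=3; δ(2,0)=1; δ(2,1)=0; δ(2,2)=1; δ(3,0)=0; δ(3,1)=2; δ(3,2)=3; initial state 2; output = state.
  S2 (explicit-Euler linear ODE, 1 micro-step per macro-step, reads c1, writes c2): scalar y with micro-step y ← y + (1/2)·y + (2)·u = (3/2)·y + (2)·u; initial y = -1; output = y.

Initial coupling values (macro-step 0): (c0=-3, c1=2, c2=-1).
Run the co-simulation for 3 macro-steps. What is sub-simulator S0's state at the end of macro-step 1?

macro 1: S0 reads c1=2 → after 1×micro: 5/2; S1 reads c0=5/2 → after 2×micro: 3; S2 reads c1=3 → after 1×micro: 9/2 ⇒ (c0=5/2, c1=3, c2=9/2)
macro 2: S0 reads c1=3 → after 1×micro: 29/4; S1 reads c0=29/4 → after 2×micro: 0; S2 reads c1=0 → after 1×micro: 27/4 ⇒ (c0=29/4, c1=0, c2=27/4)
macro 3: S0 reads c1=0 → after 1×micro: 29/8; S1 reads c0=29/8 → after 2×micro: 0; S2 reads c1=0 → after 1×micro: 81/8 ⇒ (c0=29/8, c1=0, c2=81/8)

S0 state at macro-step 1 = 5/2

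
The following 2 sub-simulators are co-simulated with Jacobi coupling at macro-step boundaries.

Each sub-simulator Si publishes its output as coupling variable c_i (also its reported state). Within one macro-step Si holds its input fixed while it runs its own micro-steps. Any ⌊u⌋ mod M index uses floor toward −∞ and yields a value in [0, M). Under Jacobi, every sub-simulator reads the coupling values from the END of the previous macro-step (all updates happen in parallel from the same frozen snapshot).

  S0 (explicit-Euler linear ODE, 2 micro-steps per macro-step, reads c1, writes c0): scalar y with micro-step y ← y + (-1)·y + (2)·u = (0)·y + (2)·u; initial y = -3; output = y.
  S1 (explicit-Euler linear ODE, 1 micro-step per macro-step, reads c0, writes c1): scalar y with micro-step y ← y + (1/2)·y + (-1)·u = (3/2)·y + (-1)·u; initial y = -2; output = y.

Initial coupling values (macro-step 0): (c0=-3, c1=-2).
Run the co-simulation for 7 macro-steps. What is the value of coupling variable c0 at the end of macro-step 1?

c0 at macro-step 1 = -4

macro 1: S0 reads c1=-2 → after 2×micro: -4; S1 reads c0=-3 → after 1×micro: 0 ⇒ (c0=-4, c1=0)
macro 2: S0 reads c1=0 → after 2×micro: 0; S1 reads c0=-4 → after 1×micro: 4 ⇒ (c0=0, c1=4)
macro 3: S0 reads c1=4 → after 2×micro: 8; S1 reads c0=0 → after 1×micro: 6 ⇒ (c0=8, c1=6)
macro 4: S0 reads c1=6 → after 2×micro: 12; S1 reads c0=8 → after 1×micro: 1 ⇒ (c0=12, c1=1)
macro 5: S0 reads c1=1 → after 2×micro: 2; S1 reads c0=12 → after 1×micro: -21/2 ⇒ (c0=2, c1=-21/2)
macro 6: S0 reads c1=-21/2 → after 2×micro: -21; S1 reads c0=2 → after 1×micro: -71/4 ⇒ (c0=-21, c1=-71/4)
macro 7: S0 reads c1=-71/4 → after 2×micro: -71/2; S1 reads c0=-21 → after 1×micro: -45/8 ⇒ (c0=-71/2, c1=-45/8)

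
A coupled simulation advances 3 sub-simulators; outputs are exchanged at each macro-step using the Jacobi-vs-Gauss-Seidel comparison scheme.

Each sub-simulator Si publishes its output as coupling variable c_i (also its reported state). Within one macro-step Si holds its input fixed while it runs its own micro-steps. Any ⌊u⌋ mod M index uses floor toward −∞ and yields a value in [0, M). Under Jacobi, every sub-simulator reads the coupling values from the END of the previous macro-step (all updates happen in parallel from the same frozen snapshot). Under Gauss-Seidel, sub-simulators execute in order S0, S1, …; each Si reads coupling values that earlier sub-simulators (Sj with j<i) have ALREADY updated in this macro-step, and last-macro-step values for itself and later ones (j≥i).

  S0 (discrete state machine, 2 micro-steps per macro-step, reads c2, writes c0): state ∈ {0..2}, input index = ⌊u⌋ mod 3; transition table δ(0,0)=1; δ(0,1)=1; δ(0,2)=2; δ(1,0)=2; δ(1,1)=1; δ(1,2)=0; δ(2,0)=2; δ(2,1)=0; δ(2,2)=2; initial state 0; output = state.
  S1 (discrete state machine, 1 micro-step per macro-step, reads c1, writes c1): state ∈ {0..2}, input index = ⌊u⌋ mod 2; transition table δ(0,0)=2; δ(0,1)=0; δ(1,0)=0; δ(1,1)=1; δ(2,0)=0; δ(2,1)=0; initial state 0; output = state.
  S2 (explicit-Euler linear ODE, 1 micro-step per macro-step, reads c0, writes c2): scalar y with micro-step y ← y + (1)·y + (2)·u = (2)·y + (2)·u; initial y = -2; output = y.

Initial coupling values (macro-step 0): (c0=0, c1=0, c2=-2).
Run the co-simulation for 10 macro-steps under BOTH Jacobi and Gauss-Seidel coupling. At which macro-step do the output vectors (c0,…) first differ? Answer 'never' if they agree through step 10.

first divergence at macro-step: 1

[Jacobi] macro 1: S0 reads c2=-2 → after 2×micro: 1; S1 reads c1=0 → after 1×micro: 2; S2 reads c0=0 → after 1×micro: -4 ⇒ (c0=1, c1=2, c2=-4)
[Jacobi] macro 2: S0 reads c2=-4 → after 2×micro: 2; S1 reads c1=2 → after 1×micro: 0; S2 reads c0=1 → after 1×micro: -6 ⇒ (c0=2, c1=0, c2=-6)
[Jacobi] macro 3: S0 reads c2=-6 → after 2×micro: 2; S1 reads c1=0 → after 1×micro: 2; S2 reads c0=2 → after 1×micro: -8 ⇒ (c0=2, c1=2, c2=-8)
[Jacobi] macro 4: S0 reads c2=-8 → after 2×micro: 1; S1 reads c1=2 → after 1×micro: 0; S2 reads c0=2 → after 1×micro: -12 ⇒ (c0=1, c1=0, c2=-12)
[Jacobi] macro 5: S0 reads c2=-12 → after 2×micro: 2; S1 reads c1=0 → after 1×micro: 2; S2 reads c0=1 → after 1×micro: -22 ⇒ (c0=2, c1=2, c2=-22)
[Jacobi] macro 6: S0 reads c2=-22 → after 2×micro: 2; S1 reads c1=2 → after 1×micro: 0; S2 reads c0=2 → after 1×micro: -40 ⇒ (c0=2, c1=0, c2=-40)
[Jacobi] macro 7: S0 reads c2=-40 → after 2×micro: 2; S1 reads c1=0 → after 1×micro: 2; S2 reads c0=2 → after 1×micro: -76 ⇒ (c0=2, c1=2, c2=-76)
[Jacobi] macro 8: S0 reads c2=-76 → after 2×micro: 2; S1 reads c1=2 → after 1×micro: 0; S2 reads c0=2 → after 1×micro: -148 ⇒ (c0=2, c1=0, c2=-148)
[Jacobi] macro 9: S0 reads c2=-148 → after 2×micro: 2; S1 reads c1=0 → after 1×micro: 2; S2 reads c0=2 → after 1×micro: -292 ⇒ (c0=2, c1=2, c2=-292)
[Jacobi] macro 10: S0 reads c2=-292 → after 2×micro: 2; S1 reads c1=2 → after 1×micro: 0; S2 reads c0=2 → after 1×micro: -580 ⇒ (c0=2, c1=0, c2=-580)
[Gauss-Seidel] macro 1: S0 reads c2=-2 → after 2×micro: 1; S1 reads c1=0 → after 1×micro: 2; S2 reads c0=1 → after 1×micro: -2 ⇒ (c0=1, c1=2, c2=-2)
[Gauss-Seidel] macro 2: S0 reads c2=-2 → after 2×micro: 1; S1 reads c1=2 → after 1×micro: 0; S2 reads c0=1 → after 1×micro: -2 ⇒ (c0=1, c1=0, c2=-2)
[Gauss-Seidel] macro 3: S0 reads c2=-2 → after 2×micro: 1; S1 reads c1=0 → after 1×micro: 2; S2 reads c0=1 → after 1×micro: -2 ⇒ (c0=1, c1=2, c2=-2)
[Gauss-Seidel] macro 4: S0 reads c2=-2 → after 2×micro: 1; S1 reads c1=2 → after 1×micro: 0; S2 reads c0=1 → after 1×micro: -2 ⇒ (c0=1, c1=0, c2=-2)
[Gauss-Seidel] macro 5: S0 reads c2=-2 → after 2×micro: 1; S1 reads c1=0 → after 1×micro: 2; S2 reads c0=1 → after 1×micro: -2 ⇒ (c0=1, c1=2, c2=-2)
[Gauss-Seidel] macro 6: S0 reads c2=-2 → after 2×micro: 1; S1 reads c1=2 → after 1×micro: 0; S2 reads c0=1 → after 1×micro: -2 ⇒ (c0=1, c1=0, c2=-2)
[Gauss-Seidel] macro 7: S0 reads c2=-2 → after 2×micro: 1; S1 reads c1=0 → after 1×micro: 2; S2 reads c0=1 → after 1×micro: -2 ⇒ (c0=1, c1=2, c2=-2)
[Gauss-Seidel] macro 8: S0 reads c2=-2 → after 2×micro: 1; S1 reads c1=2 → after 1×micro: 0; S2 reads c0=1 → after 1×micro: -2 ⇒ (c0=1, c1=0, c2=-2)
[Gauss-Seidel] macro 9: S0 reads c2=-2 → after 2×micro: 1; S1 reads c1=0 → after 1×micro: 2; S2 reads c0=1 → after 1×micro: -2 ⇒ (c0=1, c1=2, c2=-2)
[Gauss-Seidel] macro 10: S0 reads c2=-2 → after 2×micro: 1; S1 reads c1=2 → after 1×micro: 0; S2 reads c0=1 → after 1×micro: -2 ⇒ (c0=1, c1=0, c2=-2)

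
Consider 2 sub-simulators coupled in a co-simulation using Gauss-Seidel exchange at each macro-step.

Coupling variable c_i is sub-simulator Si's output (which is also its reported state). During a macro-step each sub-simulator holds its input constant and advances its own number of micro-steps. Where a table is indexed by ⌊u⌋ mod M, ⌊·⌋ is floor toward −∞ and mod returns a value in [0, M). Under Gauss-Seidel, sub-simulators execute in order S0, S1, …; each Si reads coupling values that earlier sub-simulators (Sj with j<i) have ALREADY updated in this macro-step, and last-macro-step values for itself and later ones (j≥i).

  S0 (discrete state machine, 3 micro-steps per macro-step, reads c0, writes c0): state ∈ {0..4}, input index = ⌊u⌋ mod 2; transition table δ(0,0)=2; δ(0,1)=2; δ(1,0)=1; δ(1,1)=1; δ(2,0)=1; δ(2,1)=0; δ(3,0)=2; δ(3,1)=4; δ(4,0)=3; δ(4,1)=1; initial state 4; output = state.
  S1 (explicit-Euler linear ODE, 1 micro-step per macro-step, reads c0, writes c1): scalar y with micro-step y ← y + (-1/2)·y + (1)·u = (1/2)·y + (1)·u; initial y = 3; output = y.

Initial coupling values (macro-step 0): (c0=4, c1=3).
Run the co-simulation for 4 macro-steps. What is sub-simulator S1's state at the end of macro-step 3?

macro 1: S0 reads c0=4 → after 3×micro: 1; S1 reads c0=1 → after 1×micro: 5/2 ⇒ (c0=1, c1=5/2)
macro 2: S0 reads c0=1 → after 3×micro: 1; S1 reads c0=1 → after 1×micro: 9/4 ⇒ (c0=1, c1=9/4)
macro 3: S0 reads c0=1 → after 3×micro: 1; S1 reads c0=1 → after 1×micro: 17/8 ⇒ (c0=1, c1=17/8)
macro 4: S0 reads c0=1 → after 3×micro: 1; S1 reads c0=1 → after 1×micro: 33/16 ⇒ (c0=1, c1=33/16)

S1 state at macro-step 3 = 17/8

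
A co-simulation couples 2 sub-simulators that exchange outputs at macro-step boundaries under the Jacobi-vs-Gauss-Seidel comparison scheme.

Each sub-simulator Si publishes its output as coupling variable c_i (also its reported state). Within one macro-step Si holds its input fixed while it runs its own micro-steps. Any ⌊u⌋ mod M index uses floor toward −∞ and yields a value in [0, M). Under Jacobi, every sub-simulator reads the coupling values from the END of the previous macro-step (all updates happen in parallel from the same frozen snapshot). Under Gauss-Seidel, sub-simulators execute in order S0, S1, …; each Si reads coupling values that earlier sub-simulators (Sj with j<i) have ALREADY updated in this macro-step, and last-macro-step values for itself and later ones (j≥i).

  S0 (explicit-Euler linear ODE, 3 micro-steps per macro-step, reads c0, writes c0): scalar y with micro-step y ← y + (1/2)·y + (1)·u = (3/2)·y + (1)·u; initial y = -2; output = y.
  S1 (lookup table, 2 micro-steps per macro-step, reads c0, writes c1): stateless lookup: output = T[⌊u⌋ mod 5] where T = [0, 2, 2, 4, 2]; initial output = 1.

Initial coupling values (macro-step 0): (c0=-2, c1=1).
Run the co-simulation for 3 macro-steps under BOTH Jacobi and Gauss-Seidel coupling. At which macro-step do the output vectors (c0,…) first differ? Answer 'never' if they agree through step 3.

[Jacobi] macro 1: S0 reads c0=-2 → after 3×micro: -65/4; S1 reads c0=-2 → after 2×micro: 4 ⇒ (c0=-65/4, c1=4)
[Jacobi] macro 2: S0 reads c0=-65/4 → after 3×micro: -4225/32; S1 reads c0=-65/4 → after 2×micro: 4 ⇒ (c0=-4225/32, c1=4)
[Jacobi] macro 3: S0 reads c0=-4225/32 → after 3×micro: -274625/256; S1 reads c0=-4225/32 → after 2×micro: 2 ⇒ (c0=-274625/256, c1=2)
[Gauss-Seidel] macro 1: S0 reads c0=-2 → after 3×micro: -65/4; S1 reads c0=-65/4 → after 2×micro: 4 ⇒ (c0=-65/4, c1=4)
[Gauss-Seidel] macro 2: S0 reads c0=-65/4 → after 3×micro: -4225/32; S1 reads c0=-4225/32 → after 2×micro: 2 ⇒ (c0=-4225/32, c1=2)
[Gauss-Seidel] macro 3: S0 reads c0=-4225/32 → after 3×micro: -274625/256; S1 reads c0=-274625/256 → after 2×micro: 2 ⇒ (c0=-274625/256, c1=2)

first divergence at macro-step: 2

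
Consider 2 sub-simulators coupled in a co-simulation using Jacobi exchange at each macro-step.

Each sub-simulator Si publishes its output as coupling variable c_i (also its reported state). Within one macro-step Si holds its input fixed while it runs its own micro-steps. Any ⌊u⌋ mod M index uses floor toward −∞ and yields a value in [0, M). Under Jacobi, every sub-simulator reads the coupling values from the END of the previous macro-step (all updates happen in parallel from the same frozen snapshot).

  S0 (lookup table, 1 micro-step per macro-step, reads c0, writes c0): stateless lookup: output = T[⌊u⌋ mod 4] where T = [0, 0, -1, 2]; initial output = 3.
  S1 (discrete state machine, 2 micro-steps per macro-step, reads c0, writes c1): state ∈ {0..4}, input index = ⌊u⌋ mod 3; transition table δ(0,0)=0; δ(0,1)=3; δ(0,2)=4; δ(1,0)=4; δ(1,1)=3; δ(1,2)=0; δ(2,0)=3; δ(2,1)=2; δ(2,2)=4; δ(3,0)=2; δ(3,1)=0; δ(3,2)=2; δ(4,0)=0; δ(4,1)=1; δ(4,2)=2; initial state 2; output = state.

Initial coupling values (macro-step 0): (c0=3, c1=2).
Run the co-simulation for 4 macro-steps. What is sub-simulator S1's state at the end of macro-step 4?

S1 state at macro-step 4 = 2

macro 1: S0 reads c0=3 → after 1×micro: 2; S1 reads c0=3 → after 2×micro: 2 ⇒ (c0=2, c1=2)
macro 2: S0 reads c0=2 → after 1×micro: -1; S1 reads c0=2 → after 2×micro: 2 ⇒ (c0=-1, c1=2)
macro 3: S0 reads c0=-1 → after 1×micro: 2; S1 reads c0=-1 → after 2×micro: 2 ⇒ (c0=2, c1=2)
macro 4: S0 reads c0=2 → after 1×micro: -1; S1 reads c0=2 → after 2×micro: 2 ⇒ (c0=-1, c1=2)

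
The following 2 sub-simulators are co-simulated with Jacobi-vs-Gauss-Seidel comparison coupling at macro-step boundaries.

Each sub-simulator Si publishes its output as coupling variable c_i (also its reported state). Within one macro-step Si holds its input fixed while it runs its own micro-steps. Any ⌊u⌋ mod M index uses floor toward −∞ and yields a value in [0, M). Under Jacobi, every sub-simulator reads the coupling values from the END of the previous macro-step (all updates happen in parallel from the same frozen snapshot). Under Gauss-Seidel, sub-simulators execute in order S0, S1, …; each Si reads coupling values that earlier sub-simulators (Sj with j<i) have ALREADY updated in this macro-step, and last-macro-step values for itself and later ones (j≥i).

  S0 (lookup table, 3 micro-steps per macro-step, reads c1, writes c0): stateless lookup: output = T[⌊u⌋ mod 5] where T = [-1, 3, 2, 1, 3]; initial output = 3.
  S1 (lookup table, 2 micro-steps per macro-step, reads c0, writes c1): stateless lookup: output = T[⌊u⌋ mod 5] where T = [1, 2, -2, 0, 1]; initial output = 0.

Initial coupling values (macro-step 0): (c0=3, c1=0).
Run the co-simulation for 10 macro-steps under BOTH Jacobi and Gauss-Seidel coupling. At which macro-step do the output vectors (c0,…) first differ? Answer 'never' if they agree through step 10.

[Jacobi] macro 1: S0 reads c1=0 → after 3×micro: -1; S1 reads c0=3 → after 2×micro: 0 ⇒ (c0=-1, c1=0)
[Jacobi] macro 2: S0 reads c1=0 → after 3×micro: -1; S1 reads c0=-1 → after 2×micro: 1 ⇒ (c0=-1, c1=1)
[Jacobi] macro 3: S0 reads c1=1 → after 3×micro: 3; S1 reads c0=-1 → after 2×micro: 1 ⇒ (c0=3, c1=1)
[Jacobi] macro 4: S0 reads c1=1 → after 3×micro: 3; S1 reads c0=3 → after 2×micro: 0 ⇒ (c0=3, c1=0)
[Jacobi] macro 5: S0 reads c1=0 → after 3×micro: -1; S1 reads c0=3 → after 2×micro: 0 ⇒ (c0=-1, c1=0)
[Jacobi] macro 6: S0 reads c1=0 → after 3×micro: -1; S1 reads c0=-1 → after 2×micro: 1 ⇒ (c0=-1, c1=1)
[Jacobi] macro 7: S0 reads c1=1 → after 3×micro: 3; S1 reads c0=-1 → after 2×micro: 1 ⇒ (c0=3, c1=1)
[Jacobi] macro 8: S0 reads c1=1 → after 3×micro: 3; S1 reads c0=3 → after 2×micro: 0 ⇒ (c0=3, c1=0)
[Jacobi] macro 9: S0 reads c1=0 → after 3×micro: -1; S1 reads c0=3 → after 2×micro: 0 ⇒ (c0=-1, c1=0)
[Jacobi] macro 10: S0 reads c1=0 → after 3×micro: -1; S1 reads c0=-1 → after 2×micro: 1 ⇒ (c0=-1, c1=1)
[Gauss-Seidel] macro 1: S0 reads c1=0 → after 3×micro: -1; S1 reads c0=-1 → after 2×micro: 1 ⇒ (c0=-1, c1=1)
[Gauss-Seidel] macro 2: S0 reads c1=1 → after 3×micro: 3; S1 reads c0=3 → after 2×micro: 0 ⇒ (c0=3, c1=0)
[Gauss-Seidel] macro 3: S0 reads c1=0 → after 3×micro: -1; S1 reads c0=-1 → after 2×micro: 1 ⇒ (c0=-1, c1=1)
[Gauss-Seidel] macro 4: S0 reads c1=1 → after 3×micro: 3; S1 reads c0=3 → after 2×micro: 0 ⇒ (c0=3, c1=0)
[Gauss-Seidel] macro 5: S0 reads c1=0 → after 3×micro: -1; S1 reads c0=-1 → after 2×micro: 1 ⇒ (c0=-1, c1=1)
[Gauss-Seidel] macro 6: S0 reads c1=1 → after 3×micro: 3; S1 reads c0=3 → after 2×micro: 0 ⇒ (c0=3, c1=0)
[Gauss-Seidel] macro 7: S0 reads c1=0 → after 3×micro: -1; S1 reads c0=-1 → after 2×micro: 1 ⇒ (c0=-1, c1=1)
[Gauss-Seidel] macro 8: S0 reads c1=1 → after 3×micro: 3; S1 reads c0=3 → after 2×micro: 0 ⇒ (c0=3, c1=0)
[Gauss-Seidel] macro 9: S0 reads c1=0 → after 3×micro: -1; S1 reads c0=-1 → after 2×micro: 1 ⇒ (c0=-1, c1=1)
[Gauss-Seidel] macro 10: S0 reads c1=1 → after 3×micro: 3; S1 reads c0=3 → after 2×micro: 0 ⇒ (c0=3, c1=0)

first divergence at macro-step: 1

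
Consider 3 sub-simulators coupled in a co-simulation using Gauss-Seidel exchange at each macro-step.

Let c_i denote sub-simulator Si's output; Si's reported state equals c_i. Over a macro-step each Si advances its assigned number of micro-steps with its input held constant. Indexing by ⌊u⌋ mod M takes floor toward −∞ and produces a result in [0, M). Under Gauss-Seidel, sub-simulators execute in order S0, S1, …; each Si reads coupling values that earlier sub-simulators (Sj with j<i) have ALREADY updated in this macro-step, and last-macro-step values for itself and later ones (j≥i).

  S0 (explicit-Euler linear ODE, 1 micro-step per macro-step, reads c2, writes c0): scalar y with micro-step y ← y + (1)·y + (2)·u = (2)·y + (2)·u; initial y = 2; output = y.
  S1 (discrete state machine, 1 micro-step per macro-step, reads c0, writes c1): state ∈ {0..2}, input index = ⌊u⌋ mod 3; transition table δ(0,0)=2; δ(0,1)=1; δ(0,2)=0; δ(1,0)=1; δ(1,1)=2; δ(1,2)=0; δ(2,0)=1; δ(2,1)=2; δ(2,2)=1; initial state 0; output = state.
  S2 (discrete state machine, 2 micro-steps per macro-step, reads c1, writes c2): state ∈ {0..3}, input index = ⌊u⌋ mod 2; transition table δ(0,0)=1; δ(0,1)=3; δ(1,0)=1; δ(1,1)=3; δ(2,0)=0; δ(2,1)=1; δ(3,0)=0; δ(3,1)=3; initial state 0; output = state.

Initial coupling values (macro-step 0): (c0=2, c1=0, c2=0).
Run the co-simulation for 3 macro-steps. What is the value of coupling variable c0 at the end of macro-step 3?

macro 1: S0 reads c2=0 → after 1×micro: 4; S1 reads c0=4 → after 1×micro: 1; S2 reads c1=1 → after 2×micro: 3 ⇒ (c0=4, c1=1, c2=3)
macro 2: S0 reads c2=3 → after 1×micro: 14; S1 reads c0=14 → after 1×micro: 0; S2 reads c1=0 → after 2×micro: 1 ⇒ (c0=14, c1=0, c2=1)
macro 3: S0 reads c2=1 → after 1×micro: 30; S1 reads c0=30 → after 1×micro: 2; S2 reads c1=2 → after 2×micro: 1 ⇒ (c0=30, c1=2, c2=1)

c0 at macro-step 3 = 30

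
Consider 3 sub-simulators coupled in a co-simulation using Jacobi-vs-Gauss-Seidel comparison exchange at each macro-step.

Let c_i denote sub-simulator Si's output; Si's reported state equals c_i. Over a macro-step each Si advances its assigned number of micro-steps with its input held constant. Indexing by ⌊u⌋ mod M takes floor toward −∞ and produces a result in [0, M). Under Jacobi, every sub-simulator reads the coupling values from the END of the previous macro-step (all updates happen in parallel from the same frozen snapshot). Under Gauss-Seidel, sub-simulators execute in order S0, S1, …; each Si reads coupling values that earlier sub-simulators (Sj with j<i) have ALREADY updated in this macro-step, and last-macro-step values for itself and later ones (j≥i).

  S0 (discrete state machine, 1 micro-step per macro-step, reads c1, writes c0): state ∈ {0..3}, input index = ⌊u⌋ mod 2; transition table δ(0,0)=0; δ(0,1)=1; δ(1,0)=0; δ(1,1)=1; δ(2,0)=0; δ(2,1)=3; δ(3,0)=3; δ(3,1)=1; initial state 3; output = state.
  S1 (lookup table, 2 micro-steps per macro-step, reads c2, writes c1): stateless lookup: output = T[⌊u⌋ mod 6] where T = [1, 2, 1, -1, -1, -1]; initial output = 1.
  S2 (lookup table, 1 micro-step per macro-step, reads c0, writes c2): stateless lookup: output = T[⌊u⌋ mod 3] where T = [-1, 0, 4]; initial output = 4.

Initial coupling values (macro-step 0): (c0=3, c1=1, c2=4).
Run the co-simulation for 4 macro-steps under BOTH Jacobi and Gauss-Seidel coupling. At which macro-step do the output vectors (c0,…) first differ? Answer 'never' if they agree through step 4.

[Jacobi] macro 1: S0 reads c1=1 → after 1×micro: 1; S1 reads c2=4 → after 2×micro: -1; S2 reads c0=3 → after 1×micro: -1 ⇒ (c0=1, c1=-1, c2=-1)
[Jacobi] macro 2: S0 reads c1=-1 → after 1×micro: 1; S1 reads c2=-1 → after 2×micro: -1; S2 reads c0=1 → after 1×micro: 0 ⇒ (c0=1, c1=-1, c2=0)
[Jacobi] macro 3: S0 reads c1=-1 → after 1×micro: 1; S1 reads c2=0 → after 2×micro: 1; S2 reads c0=1 → after 1×micro: 0 ⇒ (c0=1, c1=1, c2=0)
[Jacobi] macro 4: S0 reads c1=1 → after 1×micro: 1; S1 reads c2=0 → after 2×micro: 1; S2 reads c0=1 → after 1×micro: 0 ⇒ (c0=1, c1=1, c2=0)
[Gauss-Seidel] macro 1: S0 reads c1=1 → after 1×micro: 1; S1 reads c2=4 → after 2×micro: -1; S2 reads c0=1 → after 1×micro: 0 ⇒ (c0=1, c1=-1, c2=0)
[Gauss-Seidel] macro 2: S0 reads c1=-1 → after 1×micro: 1; S1 reads c2=0 → after 2×micro: 1; S2 reads c0=1 → after 1×micro: 0 ⇒ (c0=1, c1=1, c2=0)
[Gauss-Seidel] macro 3: S0 reads c1=1 → after 1×micro: 1; S1 reads c2=0 → after 2×micro: 1; S2 reads c0=1 → after 1×micro: 0 ⇒ (c0=1, c1=1, c2=0)
[Gauss-Seidel] macro 4: S0 reads c1=1 → after 1×micro: 1; S1 reads c2=0 → after 2×micro: 1; S2 reads c0=1 → after 1×micro: 0 ⇒ (c0=1, c1=1, c2=0)

first divergence at macro-step: 1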